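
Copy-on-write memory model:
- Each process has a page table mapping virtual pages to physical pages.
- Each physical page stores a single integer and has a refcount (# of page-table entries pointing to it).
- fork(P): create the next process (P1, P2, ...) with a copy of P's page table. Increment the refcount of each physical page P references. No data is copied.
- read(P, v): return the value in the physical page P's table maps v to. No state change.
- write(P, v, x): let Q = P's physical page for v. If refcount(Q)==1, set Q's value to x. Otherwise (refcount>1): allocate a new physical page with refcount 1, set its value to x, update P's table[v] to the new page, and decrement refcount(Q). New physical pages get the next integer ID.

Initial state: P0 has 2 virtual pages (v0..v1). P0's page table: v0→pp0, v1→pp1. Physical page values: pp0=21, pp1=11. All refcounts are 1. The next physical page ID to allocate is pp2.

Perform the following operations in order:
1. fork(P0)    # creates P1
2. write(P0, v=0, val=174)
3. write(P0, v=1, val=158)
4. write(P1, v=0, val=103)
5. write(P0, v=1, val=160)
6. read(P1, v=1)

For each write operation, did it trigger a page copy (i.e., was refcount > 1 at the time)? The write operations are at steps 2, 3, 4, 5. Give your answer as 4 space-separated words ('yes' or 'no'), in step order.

Op 1: fork(P0) -> P1. 2 ppages; refcounts: pp0:2 pp1:2
Op 2: write(P0, v0, 174). refcount(pp0)=2>1 -> COPY to pp2. 3 ppages; refcounts: pp0:1 pp1:2 pp2:1
Op 3: write(P0, v1, 158). refcount(pp1)=2>1 -> COPY to pp3. 4 ppages; refcounts: pp0:1 pp1:1 pp2:1 pp3:1
Op 4: write(P1, v0, 103). refcount(pp0)=1 -> write in place. 4 ppages; refcounts: pp0:1 pp1:1 pp2:1 pp3:1
Op 5: write(P0, v1, 160). refcount(pp3)=1 -> write in place. 4 ppages; refcounts: pp0:1 pp1:1 pp2:1 pp3:1
Op 6: read(P1, v1) -> 11. No state change.

yes yes no no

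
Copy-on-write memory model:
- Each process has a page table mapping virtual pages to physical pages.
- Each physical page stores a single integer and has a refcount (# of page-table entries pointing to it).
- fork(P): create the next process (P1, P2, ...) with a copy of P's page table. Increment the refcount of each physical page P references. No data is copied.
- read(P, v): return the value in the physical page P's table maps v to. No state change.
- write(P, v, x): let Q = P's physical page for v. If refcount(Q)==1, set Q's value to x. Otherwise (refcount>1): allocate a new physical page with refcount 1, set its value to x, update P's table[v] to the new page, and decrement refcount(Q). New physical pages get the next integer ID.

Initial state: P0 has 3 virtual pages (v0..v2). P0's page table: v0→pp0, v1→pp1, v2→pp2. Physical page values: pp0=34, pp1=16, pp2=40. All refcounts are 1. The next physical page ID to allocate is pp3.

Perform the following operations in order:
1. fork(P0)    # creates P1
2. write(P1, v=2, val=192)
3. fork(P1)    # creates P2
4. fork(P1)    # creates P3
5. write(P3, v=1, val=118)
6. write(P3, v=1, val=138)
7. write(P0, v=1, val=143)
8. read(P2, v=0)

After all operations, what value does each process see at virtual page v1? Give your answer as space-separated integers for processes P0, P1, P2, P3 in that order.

Op 1: fork(P0) -> P1. 3 ppages; refcounts: pp0:2 pp1:2 pp2:2
Op 2: write(P1, v2, 192). refcount(pp2)=2>1 -> COPY to pp3. 4 ppages; refcounts: pp0:2 pp1:2 pp2:1 pp3:1
Op 3: fork(P1) -> P2. 4 ppages; refcounts: pp0:3 pp1:3 pp2:1 pp3:2
Op 4: fork(P1) -> P3. 4 ppages; refcounts: pp0:4 pp1:4 pp2:1 pp3:3
Op 5: write(P3, v1, 118). refcount(pp1)=4>1 -> COPY to pp4. 5 ppages; refcounts: pp0:4 pp1:3 pp2:1 pp3:3 pp4:1
Op 6: write(P3, v1, 138). refcount(pp4)=1 -> write in place. 5 ppages; refcounts: pp0:4 pp1:3 pp2:1 pp3:3 pp4:1
Op 7: write(P0, v1, 143). refcount(pp1)=3>1 -> COPY to pp5. 6 ppages; refcounts: pp0:4 pp1:2 pp2:1 pp3:3 pp4:1 pp5:1
Op 8: read(P2, v0) -> 34. No state change.
P0: v1 -> pp5 = 143
P1: v1 -> pp1 = 16
P2: v1 -> pp1 = 16
P3: v1 -> pp4 = 138

Answer: 143 16 16 138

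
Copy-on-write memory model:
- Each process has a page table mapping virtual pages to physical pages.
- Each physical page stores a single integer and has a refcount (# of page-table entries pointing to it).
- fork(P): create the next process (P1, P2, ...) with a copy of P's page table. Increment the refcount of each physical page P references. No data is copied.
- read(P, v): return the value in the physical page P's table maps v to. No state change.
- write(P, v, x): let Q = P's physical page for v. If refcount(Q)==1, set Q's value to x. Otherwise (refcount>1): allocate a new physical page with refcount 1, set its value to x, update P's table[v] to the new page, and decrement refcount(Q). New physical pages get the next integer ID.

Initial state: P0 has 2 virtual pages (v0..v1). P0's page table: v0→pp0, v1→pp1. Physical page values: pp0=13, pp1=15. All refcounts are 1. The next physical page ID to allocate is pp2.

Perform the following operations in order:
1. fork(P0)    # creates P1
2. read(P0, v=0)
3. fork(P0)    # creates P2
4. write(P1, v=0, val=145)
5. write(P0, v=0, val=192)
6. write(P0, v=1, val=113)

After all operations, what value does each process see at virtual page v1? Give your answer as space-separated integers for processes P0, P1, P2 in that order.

Answer: 113 15 15

Derivation:
Op 1: fork(P0) -> P1. 2 ppages; refcounts: pp0:2 pp1:2
Op 2: read(P0, v0) -> 13. No state change.
Op 3: fork(P0) -> P2. 2 ppages; refcounts: pp0:3 pp1:3
Op 4: write(P1, v0, 145). refcount(pp0)=3>1 -> COPY to pp2. 3 ppages; refcounts: pp0:2 pp1:3 pp2:1
Op 5: write(P0, v0, 192). refcount(pp0)=2>1 -> COPY to pp3. 4 ppages; refcounts: pp0:1 pp1:3 pp2:1 pp3:1
Op 6: write(P0, v1, 113). refcount(pp1)=3>1 -> COPY to pp4. 5 ppages; refcounts: pp0:1 pp1:2 pp2:1 pp3:1 pp4:1
P0: v1 -> pp4 = 113
P1: v1 -> pp1 = 15
P2: v1 -> pp1 = 15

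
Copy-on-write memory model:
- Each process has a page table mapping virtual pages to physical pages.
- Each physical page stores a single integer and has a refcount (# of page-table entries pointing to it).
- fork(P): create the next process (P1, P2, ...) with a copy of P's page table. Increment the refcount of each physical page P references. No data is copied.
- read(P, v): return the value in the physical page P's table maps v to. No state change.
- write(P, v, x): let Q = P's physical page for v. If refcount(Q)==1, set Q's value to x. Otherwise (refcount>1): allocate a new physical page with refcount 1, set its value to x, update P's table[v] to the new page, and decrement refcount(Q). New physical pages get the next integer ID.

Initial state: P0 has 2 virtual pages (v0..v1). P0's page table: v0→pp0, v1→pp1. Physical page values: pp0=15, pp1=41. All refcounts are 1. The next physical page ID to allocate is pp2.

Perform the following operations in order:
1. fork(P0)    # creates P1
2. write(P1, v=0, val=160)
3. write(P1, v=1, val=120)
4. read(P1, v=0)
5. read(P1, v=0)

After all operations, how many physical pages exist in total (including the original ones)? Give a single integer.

Op 1: fork(P0) -> P1. 2 ppages; refcounts: pp0:2 pp1:2
Op 2: write(P1, v0, 160). refcount(pp0)=2>1 -> COPY to pp2. 3 ppages; refcounts: pp0:1 pp1:2 pp2:1
Op 3: write(P1, v1, 120). refcount(pp1)=2>1 -> COPY to pp3. 4 ppages; refcounts: pp0:1 pp1:1 pp2:1 pp3:1
Op 4: read(P1, v0) -> 160. No state change.
Op 5: read(P1, v0) -> 160. No state change.

Answer: 4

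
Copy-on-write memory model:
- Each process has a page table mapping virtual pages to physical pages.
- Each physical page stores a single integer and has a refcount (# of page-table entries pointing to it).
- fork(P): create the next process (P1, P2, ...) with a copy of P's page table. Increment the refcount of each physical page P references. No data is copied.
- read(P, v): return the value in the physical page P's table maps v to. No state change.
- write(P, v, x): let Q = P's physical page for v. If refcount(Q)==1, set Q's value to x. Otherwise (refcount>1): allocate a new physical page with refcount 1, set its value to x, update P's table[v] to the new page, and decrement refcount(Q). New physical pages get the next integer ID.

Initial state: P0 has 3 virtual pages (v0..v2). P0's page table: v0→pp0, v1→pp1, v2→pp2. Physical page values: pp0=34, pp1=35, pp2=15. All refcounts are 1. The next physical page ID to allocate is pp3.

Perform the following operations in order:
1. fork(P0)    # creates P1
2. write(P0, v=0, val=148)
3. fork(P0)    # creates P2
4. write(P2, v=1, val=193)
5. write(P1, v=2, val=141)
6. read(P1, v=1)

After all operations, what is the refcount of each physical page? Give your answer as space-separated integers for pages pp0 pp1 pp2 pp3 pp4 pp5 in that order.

Answer: 1 2 2 2 1 1

Derivation:
Op 1: fork(P0) -> P1. 3 ppages; refcounts: pp0:2 pp1:2 pp2:2
Op 2: write(P0, v0, 148). refcount(pp0)=2>1 -> COPY to pp3. 4 ppages; refcounts: pp0:1 pp1:2 pp2:2 pp3:1
Op 3: fork(P0) -> P2. 4 ppages; refcounts: pp0:1 pp1:3 pp2:3 pp3:2
Op 4: write(P2, v1, 193). refcount(pp1)=3>1 -> COPY to pp4. 5 ppages; refcounts: pp0:1 pp1:2 pp2:3 pp3:2 pp4:1
Op 5: write(P1, v2, 141). refcount(pp2)=3>1 -> COPY to pp5. 6 ppages; refcounts: pp0:1 pp1:2 pp2:2 pp3:2 pp4:1 pp5:1
Op 6: read(P1, v1) -> 35. No state change.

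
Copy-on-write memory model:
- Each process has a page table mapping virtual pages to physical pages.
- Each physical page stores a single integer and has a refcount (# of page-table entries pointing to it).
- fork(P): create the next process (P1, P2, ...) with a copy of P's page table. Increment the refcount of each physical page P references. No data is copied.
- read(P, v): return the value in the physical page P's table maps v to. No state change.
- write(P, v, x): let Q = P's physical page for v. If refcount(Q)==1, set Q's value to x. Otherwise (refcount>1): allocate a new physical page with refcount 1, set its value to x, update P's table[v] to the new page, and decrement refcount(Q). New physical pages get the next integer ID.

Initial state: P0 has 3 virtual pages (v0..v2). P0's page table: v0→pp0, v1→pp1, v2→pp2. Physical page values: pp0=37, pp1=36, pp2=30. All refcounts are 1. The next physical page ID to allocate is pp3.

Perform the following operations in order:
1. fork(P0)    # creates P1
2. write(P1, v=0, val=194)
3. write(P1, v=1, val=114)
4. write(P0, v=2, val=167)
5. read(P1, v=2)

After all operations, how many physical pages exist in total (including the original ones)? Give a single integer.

Op 1: fork(P0) -> P1. 3 ppages; refcounts: pp0:2 pp1:2 pp2:2
Op 2: write(P1, v0, 194). refcount(pp0)=2>1 -> COPY to pp3. 4 ppages; refcounts: pp0:1 pp1:2 pp2:2 pp3:1
Op 3: write(P1, v1, 114). refcount(pp1)=2>1 -> COPY to pp4. 5 ppages; refcounts: pp0:1 pp1:1 pp2:2 pp3:1 pp4:1
Op 4: write(P0, v2, 167). refcount(pp2)=2>1 -> COPY to pp5. 6 ppages; refcounts: pp0:1 pp1:1 pp2:1 pp3:1 pp4:1 pp5:1
Op 5: read(P1, v2) -> 30. No state change.

Answer: 6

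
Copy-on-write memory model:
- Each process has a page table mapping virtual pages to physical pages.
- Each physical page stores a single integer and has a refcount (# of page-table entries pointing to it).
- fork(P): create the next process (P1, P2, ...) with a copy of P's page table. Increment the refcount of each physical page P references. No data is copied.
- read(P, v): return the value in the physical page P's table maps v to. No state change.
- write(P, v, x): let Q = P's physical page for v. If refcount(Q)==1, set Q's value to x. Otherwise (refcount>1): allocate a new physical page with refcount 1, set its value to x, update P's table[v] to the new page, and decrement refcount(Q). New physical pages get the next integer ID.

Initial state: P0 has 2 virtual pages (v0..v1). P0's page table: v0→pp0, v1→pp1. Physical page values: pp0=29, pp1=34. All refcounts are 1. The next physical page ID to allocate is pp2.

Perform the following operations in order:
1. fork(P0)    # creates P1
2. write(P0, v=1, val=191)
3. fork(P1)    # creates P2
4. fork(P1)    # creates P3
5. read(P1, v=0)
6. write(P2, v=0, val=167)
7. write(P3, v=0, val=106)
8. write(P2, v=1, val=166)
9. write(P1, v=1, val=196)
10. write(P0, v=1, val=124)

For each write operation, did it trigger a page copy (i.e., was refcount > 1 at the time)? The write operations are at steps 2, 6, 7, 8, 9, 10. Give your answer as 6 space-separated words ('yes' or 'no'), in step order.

Op 1: fork(P0) -> P1. 2 ppages; refcounts: pp0:2 pp1:2
Op 2: write(P0, v1, 191). refcount(pp1)=2>1 -> COPY to pp2. 3 ppages; refcounts: pp0:2 pp1:1 pp2:1
Op 3: fork(P1) -> P2. 3 ppages; refcounts: pp0:3 pp1:2 pp2:1
Op 4: fork(P1) -> P3. 3 ppages; refcounts: pp0:4 pp1:3 pp2:1
Op 5: read(P1, v0) -> 29. No state change.
Op 6: write(P2, v0, 167). refcount(pp0)=4>1 -> COPY to pp3. 4 ppages; refcounts: pp0:3 pp1:3 pp2:1 pp3:1
Op 7: write(P3, v0, 106). refcount(pp0)=3>1 -> COPY to pp4. 5 ppages; refcounts: pp0:2 pp1:3 pp2:1 pp3:1 pp4:1
Op 8: write(P2, v1, 166). refcount(pp1)=3>1 -> COPY to pp5. 6 ppages; refcounts: pp0:2 pp1:2 pp2:1 pp3:1 pp4:1 pp5:1
Op 9: write(P1, v1, 196). refcount(pp1)=2>1 -> COPY to pp6. 7 ppages; refcounts: pp0:2 pp1:1 pp2:1 pp3:1 pp4:1 pp5:1 pp6:1
Op 10: write(P0, v1, 124). refcount(pp2)=1 -> write in place. 7 ppages; refcounts: pp0:2 pp1:1 pp2:1 pp3:1 pp4:1 pp5:1 pp6:1

yes yes yes yes yes no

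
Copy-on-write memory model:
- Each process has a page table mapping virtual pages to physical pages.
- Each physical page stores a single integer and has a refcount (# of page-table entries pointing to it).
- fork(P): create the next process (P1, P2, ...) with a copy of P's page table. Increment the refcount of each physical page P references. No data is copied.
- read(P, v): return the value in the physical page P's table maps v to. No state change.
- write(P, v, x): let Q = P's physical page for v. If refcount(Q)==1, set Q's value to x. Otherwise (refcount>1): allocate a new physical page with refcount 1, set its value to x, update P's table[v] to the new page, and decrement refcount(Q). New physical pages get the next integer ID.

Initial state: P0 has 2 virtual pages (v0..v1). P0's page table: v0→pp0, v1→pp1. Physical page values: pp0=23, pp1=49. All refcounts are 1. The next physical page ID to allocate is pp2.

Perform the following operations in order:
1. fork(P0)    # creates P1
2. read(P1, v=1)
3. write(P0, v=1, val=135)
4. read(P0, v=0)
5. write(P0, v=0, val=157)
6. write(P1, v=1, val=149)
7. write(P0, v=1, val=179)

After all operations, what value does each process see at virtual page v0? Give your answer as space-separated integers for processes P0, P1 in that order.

Answer: 157 23

Derivation:
Op 1: fork(P0) -> P1. 2 ppages; refcounts: pp0:2 pp1:2
Op 2: read(P1, v1) -> 49. No state change.
Op 3: write(P0, v1, 135). refcount(pp1)=2>1 -> COPY to pp2. 3 ppages; refcounts: pp0:2 pp1:1 pp2:1
Op 4: read(P0, v0) -> 23. No state change.
Op 5: write(P0, v0, 157). refcount(pp0)=2>1 -> COPY to pp3. 4 ppages; refcounts: pp0:1 pp1:1 pp2:1 pp3:1
Op 6: write(P1, v1, 149). refcount(pp1)=1 -> write in place. 4 ppages; refcounts: pp0:1 pp1:1 pp2:1 pp3:1
Op 7: write(P0, v1, 179). refcount(pp2)=1 -> write in place. 4 ppages; refcounts: pp0:1 pp1:1 pp2:1 pp3:1
P0: v0 -> pp3 = 157
P1: v0 -> pp0 = 23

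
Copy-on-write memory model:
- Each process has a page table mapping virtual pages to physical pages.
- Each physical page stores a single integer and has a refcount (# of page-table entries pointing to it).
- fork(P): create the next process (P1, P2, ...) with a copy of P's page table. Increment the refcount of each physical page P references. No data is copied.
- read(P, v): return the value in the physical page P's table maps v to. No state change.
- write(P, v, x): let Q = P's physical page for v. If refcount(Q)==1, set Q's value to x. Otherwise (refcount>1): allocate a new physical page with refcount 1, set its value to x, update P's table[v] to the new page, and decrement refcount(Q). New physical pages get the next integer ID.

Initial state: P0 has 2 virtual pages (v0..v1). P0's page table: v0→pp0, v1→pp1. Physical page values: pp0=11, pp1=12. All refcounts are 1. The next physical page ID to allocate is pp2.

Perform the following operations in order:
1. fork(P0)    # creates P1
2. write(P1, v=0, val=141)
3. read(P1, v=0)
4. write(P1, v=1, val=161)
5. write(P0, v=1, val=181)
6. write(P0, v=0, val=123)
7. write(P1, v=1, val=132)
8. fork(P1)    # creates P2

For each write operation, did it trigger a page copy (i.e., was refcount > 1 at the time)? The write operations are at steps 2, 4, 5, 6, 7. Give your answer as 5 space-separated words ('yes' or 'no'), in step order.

Op 1: fork(P0) -> P1. 2 ppages; refcounts: pp0:2 pp1:2
Op 2: write(P1, v0, 141). refcount(pp0)=2>1 -> COPY to pp2. 3 ppages; refcounts: pp0:1 pp1:2 pp2:1
Op 3: read(P1, v0) -> 141. No state change.
Op 4: write(P1, v1, 161). refcount(pp1)=2>1 -> COPY to pp3. 4 ppages; refcounts: pp0:1 pp1:1 pp2:1 pp3:1
Op 5: write(P0, v1, 181). refcount(pp1)=1 -> write in place. 4 ppages; refcounts: pp0:1 pp1:1 pp2:1 pp3:1
Op 6: write(P0, v0, 123). refcount(pp0)=1 -> write in place. 4 ppages; refcounts: pp0:1 pp1:1 pp2:1 pp3:1
Op 7: write(P1, v1, 132). refcount(pp3)=1 -> write in place. 4 ppages; refcounts: pp0:1 pp1:1 pp2:1 pp3:1
Op 8: fork(P1) -> P2. 4 ppages; refcounts: pp0:1 pp1:1 pp2:2 pp3:2

yes yes no no no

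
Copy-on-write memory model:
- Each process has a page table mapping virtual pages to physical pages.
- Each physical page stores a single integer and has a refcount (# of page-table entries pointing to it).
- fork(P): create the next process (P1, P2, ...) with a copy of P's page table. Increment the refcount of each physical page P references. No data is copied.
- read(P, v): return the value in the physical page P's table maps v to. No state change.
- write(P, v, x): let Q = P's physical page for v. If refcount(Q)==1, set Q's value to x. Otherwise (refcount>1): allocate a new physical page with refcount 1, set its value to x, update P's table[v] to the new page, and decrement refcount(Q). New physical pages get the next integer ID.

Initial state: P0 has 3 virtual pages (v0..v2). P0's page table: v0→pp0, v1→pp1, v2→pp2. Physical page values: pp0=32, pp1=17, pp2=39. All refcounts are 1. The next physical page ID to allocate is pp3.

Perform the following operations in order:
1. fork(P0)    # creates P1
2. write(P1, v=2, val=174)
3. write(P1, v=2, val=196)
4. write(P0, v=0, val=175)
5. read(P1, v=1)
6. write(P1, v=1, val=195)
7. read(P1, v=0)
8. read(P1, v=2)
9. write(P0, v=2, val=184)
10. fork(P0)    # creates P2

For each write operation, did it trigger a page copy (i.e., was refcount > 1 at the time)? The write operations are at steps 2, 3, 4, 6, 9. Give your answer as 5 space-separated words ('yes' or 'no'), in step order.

Op 1: fork(P0) -> P1. 3 ppages; refcounts: pp0:2 pp1:2 pp2:2
Op 2: write(P1, v2, 174). refcount(pp2)=2>1 -> COPY to pp3. 4 ppages; refcounts: pp0:2 pp1:2 pp2:1 pp3:1
Op 3: write(P1, v2, 196). refcount(pp3)=1 -> write in place. 4 ppages; refcounts: pp0:2 pp1:2 pp2:1 pp3:1
Op 4: write(P0, v0, 175). refcount(pp0)=2>1 -> COPY to pp4. 5 ppages; refcounts: pp0:1 pp1:2 pp2:1 pp3:1 pp4:1
Op 5: read(P1, v1) -> 17. No state change.
Op 6: write(P1, v1, 195). refcount(pp1)=2>1 -> COPY to pp5. 6 ppages; refcounts: pp0:1 pp1:1 pp2:1 pp3:1 pp4:1 pp5:1
Op 7: read(P1, v0) -> 32. No state change.
Op 8: read(P1, v2) -> 196. No state change.
Op 9: write(P0, v2, 184). refcount(pp2)=1 -> write in place. 6 ppages; refcounts: pp0:1 pp1:1 pp2:1 pp3:1 pp4:1 pp5:1
Op 10: fork(P0) -> P2. 6 ppages; refcounts: pp0:1 pp1:2 pp2:2 pp3:1 pp4:2 pp5:1

yes no yes yes no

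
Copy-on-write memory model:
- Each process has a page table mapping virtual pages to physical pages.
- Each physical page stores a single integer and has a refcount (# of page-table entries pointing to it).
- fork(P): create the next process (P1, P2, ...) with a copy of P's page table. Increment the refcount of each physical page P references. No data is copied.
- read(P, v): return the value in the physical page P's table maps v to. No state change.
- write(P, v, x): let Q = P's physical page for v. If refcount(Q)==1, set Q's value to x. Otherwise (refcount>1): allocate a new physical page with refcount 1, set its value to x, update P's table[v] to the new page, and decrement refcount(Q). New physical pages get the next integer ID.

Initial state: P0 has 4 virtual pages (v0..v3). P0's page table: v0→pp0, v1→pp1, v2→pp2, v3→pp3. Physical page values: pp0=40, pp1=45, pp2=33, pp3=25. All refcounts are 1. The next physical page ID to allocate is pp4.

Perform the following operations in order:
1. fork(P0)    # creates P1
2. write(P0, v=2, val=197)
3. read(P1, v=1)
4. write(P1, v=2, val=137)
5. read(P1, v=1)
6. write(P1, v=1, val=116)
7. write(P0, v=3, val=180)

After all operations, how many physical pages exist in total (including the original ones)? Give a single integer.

Op 1: fork(P0) -> P1. 4 ppages; refcounts: pp0:2 pp1:2 pp2:2 pp3:2
Op 2: write(P0, v2, 197). refcount(pp2)=2>1 -> COPY to pp4. 5 ppages; refcounts: pp0:2 pp1:2 pp2:1 pp3:2 pp4:1
Op 3: read(P1, v1) -> 45. No state change.
Op 4: write(P1, v2, 137). refcount(pp2)=1 -> write in place. 5 ppages; refcounts: pp0:2 pp1:2 pp2:1 pp3:2 pp4:1
Op 5: read(P1, v1) -> 45. No state change.
Op 6: write(P1, v1, 116). refcount(pp1)=2>1 -> COPY to pp5. 6 ppages; refcounts: pp0:2 pp1:1 pp2:1 pp3:2 pp4:1 pp5:1
Op 7: write(P0, v3, 180). refcount(pp3)=2>1 -> COPY to pp6. 7 ppages; refcounts: pp0:2 pp1:1 pp2:1 pp3:1 pp4:1 pp5:1 pp6:1

Answer: 7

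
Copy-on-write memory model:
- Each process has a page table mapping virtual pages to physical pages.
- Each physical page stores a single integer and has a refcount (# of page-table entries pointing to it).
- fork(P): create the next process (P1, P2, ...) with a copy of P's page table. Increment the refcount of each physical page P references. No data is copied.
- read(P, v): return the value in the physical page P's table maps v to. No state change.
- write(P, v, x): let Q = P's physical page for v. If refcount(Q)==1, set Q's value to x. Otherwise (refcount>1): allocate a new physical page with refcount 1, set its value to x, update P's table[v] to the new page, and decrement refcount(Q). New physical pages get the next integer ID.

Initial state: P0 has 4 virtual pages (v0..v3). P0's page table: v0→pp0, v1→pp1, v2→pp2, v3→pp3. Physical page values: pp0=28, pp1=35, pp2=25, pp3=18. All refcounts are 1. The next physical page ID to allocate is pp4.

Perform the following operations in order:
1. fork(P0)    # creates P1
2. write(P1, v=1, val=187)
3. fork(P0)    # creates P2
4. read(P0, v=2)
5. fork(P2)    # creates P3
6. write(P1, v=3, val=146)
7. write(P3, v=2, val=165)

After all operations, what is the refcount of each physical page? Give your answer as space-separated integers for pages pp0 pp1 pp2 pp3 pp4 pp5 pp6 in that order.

Answer: 4 3 3 3 1 1 1

Derivation:
Op 1: fork(P0) -> P1. 4 ppages; refcounts: pp0:2 pp1:2 pp2:2 pp3:2
Op 2: write(P1, v1, 187). refcount(pp1)=2>1 -> COPY to pp4. 5 ppages; refcounts: pp0:2 pp1:1 pp2:2 pp3:2 pp4:1
Op 3: fork(P0) -> P2. 5 ppages; refcounts: pp0:3 pp1:2 pp2:3 pp3:3 pp4:1
Op 4: read(P0, v2) -> 25. No state change.
Op 5: fork(P2) -> P3. 5 ppages; refcounts: pp0:4 pp1:3 pp2:4 pp3:4 pp4:1
Op 6: write(P1, v3, 146). refcount(pp3)=4>1 -> COPY to pp5. 6 ppages; refcounts: pp0:4 pp1:3 pp2:4 pp3:3 pp4:1 pp5:1
Op 7: write(P3, v2, 165). refcount(pp2)=4>1 -> COPY to pp6. 7 ppages; refcounts: pp0:4 pp1:3 pp2:3 pp3:3 pp4:1 pp5:1 pp6:1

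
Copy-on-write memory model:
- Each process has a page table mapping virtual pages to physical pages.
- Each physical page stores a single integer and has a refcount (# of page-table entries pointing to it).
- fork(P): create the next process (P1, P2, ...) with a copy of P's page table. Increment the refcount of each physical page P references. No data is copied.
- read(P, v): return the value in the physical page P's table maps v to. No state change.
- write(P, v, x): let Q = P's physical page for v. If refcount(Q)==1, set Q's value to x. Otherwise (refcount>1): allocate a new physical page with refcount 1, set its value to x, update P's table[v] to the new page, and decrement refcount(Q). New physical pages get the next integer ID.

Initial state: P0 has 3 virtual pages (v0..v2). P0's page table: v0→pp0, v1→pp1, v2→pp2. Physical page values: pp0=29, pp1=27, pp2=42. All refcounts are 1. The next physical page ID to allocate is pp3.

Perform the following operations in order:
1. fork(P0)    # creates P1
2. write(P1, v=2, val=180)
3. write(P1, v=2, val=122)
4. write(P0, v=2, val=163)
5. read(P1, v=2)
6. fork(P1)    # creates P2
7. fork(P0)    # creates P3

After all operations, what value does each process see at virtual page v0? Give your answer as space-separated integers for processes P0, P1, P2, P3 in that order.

Op 1: fork(P0) -> P1. 3 ppages; refcounts: pp0:2 pp1:2 pp2:2
Op 2: write(P1, v2, 180). refcount(pp2)=2>1 -> COPY to pp3. 4 ppages; refcounts: pp0:2 pp1:2 pp2:1 pp3:1
Op 3: write(P1, v2, 122). refcount(pp3)=1 -> write in place. 4 ppages; refcounts: pp0:2 pp1:2 pp2:1 pp3:1
Op 4: write(P0, v2, 163). refcount(pp2)=1 -> write in place. 4 ppages; refcounts: pp0:2 pp1:2 pp2:1 pp3:1
Op 5: read(P1, v2) -> 122. No state change.
Op 6: fork(P1) -> P2. 4 ppages; refcounts: pp0:3 pp1:3 pp2:1 pp3:2
Op 7: fork(P0) -> P3. 4 ppages; refcounts: pp0:4 pp1:4 pp2:2 pp3:2
P0: v0 -> pp0 = 29
P1: v0 -> pp0 = 29
P2: v0 -> pp0 = 29
P3: v0 -> pp0 = 29

Answer: 29 29 29 29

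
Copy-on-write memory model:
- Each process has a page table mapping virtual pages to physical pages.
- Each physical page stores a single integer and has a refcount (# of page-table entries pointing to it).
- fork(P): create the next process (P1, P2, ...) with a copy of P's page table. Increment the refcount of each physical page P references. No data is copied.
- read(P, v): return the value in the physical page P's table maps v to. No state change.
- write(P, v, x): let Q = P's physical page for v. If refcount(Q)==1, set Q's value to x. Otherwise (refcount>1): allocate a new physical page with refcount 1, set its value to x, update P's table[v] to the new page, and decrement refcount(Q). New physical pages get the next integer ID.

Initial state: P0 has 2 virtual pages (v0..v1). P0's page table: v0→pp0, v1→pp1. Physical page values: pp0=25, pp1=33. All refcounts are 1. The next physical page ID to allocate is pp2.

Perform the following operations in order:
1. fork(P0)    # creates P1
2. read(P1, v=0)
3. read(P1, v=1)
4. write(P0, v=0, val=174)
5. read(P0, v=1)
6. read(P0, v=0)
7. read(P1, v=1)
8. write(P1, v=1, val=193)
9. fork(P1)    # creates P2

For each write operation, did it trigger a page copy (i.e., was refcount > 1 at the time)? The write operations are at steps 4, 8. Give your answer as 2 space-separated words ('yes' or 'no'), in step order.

Op 1: fork(P0) -> P1. 2 ppages; refcounts: pp0:2 pp1:2
Op 2: read(P1, v0) -> 25. No state change.
Op 3: read(P1, v1) -> 33. No state change.
Op 4: write(P0, v0, 174). refcount(pp0)=2>1 -> COPY to pp2. 3 ppages; refcounts: pp0:1 pp1:2 pp2:1
Op 5: read(P0, v1) -> 33. No state change.
Op 6: read(P0, v0) -> 174. No state change.
Op 7: read(P1, v1) -> 33. No state change.
Op 8: write(P1, v1, 193). refcount(pp1)=2>1 -> COPY to pp3. 4 ppages; refcounts: pp0:1 pp1:1 pp2:1 pp3:1
Op 9: fork(P1) -> P2. 4 ppages; refcounts: pp0:2 pp1:1 pp2:1 pp3:2

yes yes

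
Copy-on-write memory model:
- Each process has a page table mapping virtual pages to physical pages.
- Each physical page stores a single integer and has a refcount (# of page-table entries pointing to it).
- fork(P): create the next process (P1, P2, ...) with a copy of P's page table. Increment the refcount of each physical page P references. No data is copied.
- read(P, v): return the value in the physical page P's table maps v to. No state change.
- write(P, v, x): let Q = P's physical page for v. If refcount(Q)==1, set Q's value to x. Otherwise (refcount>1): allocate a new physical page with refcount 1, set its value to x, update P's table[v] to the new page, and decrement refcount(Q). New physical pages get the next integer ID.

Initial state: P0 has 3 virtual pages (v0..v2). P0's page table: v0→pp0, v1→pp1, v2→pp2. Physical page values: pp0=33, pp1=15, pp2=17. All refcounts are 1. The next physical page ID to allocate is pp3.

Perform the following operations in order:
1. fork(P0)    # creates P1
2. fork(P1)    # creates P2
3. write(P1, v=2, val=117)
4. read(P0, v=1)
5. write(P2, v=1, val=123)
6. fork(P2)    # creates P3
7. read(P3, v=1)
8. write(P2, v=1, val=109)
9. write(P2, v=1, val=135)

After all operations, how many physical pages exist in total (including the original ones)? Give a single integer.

Answer: 6

Derivation:
Op 1: fork(P0) -> P1. 3 ppages; refcounts: pp0:2 pp1:2 pp2:2
Op 2: fork(P1) -> P2. 3 ppages; refcounts: pp0:3 pp1:3 pp2:3
Op 3: write(P1, v2, 117). refcount(pp2)=3>1 -> COPY to pp3. 4 ppages; refcounts: pp0:3 pp1:3 pp2:2 pp3:1
Op 4: read(P0, v1) -> 15. No state change.
Op 5: write(P2, v1, 123). refcount(pp1)=3>1 -> COPY to pp4. 5 ppages; refcounts: pp0:3 pp1:2 pp2:2 pp3:1 pp4:1
Op 6: fork(P2) -> P3. 5 ppages; refcounts: pp0:4 pp1:2 pp2:3 pp3:1 pp4:2
Op 7: read(P3, v1) -> 123. No state change.
Op 8: write(P2, v1, 109). refcount(pp4)=2>1 -> COPY to pp5. 6 ppages; refcounts: pp0:4 pp1:2 pp2:3 pp3:1 pp4:1 pp5:1
Op 9: write(P2, v1, 135). refcount(pp5)=1 -> write in place. 6 ppages; refcounts: pp0:4 pp1:2 pp2:3 pp3:1 pp4:1 pp5:1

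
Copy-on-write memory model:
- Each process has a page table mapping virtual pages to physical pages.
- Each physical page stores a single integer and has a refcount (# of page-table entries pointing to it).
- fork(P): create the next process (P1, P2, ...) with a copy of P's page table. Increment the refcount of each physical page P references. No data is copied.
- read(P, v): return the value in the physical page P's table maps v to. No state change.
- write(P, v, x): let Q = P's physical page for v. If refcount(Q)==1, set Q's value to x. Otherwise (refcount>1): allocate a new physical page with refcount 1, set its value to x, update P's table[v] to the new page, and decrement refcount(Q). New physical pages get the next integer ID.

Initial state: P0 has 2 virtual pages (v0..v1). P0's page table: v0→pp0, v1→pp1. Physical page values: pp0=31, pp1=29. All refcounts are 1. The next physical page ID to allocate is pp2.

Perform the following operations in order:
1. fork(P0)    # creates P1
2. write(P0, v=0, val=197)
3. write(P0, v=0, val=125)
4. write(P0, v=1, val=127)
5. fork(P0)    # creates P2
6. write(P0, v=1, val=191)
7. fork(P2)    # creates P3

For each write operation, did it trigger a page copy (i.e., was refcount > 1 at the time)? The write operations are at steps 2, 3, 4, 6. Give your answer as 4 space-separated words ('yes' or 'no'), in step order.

Op 1: fork(P0) -> P1. 2 ppages; refcounts: pp0:2 pp1:2
Op 2: write(P0, v0, 197). refcount(pp0)=2>1 -> COPY to pp2. 3 ppages; refcounts: pp0:1 pp1:2 pp2:1
Op 3: write(P0, v0, 125). refcount(pp2)=1 -> write in place. 3 ppages; refcounts: pp0:1 pp1:2 pp2:1
Op 4: write(P0, v1, 127). refcount(pp1)=2>1 -> COPY to pp3. 4 ppages; refcounts: pp0:1 pp1:1 pp2:1 pp3:1
Op 5: fork(P0) -> P2. 4 ppages; refcounts: pp0:1 pp1:1 pp2:2 pp3:2
Op 6: write(P0, v1, 191). refcount(pp3)=2>1 -> COPY to pp4. 5 ppages; refcounts: pp0:1 pp1:1 pp2:2 pp3:1 pp4:1
Op 7: fork(P2) -> P3. 5 ppages; refcounts: pp0:1 pp1:1 pp2:3 pp3:2 pp4:1

yes no yes yes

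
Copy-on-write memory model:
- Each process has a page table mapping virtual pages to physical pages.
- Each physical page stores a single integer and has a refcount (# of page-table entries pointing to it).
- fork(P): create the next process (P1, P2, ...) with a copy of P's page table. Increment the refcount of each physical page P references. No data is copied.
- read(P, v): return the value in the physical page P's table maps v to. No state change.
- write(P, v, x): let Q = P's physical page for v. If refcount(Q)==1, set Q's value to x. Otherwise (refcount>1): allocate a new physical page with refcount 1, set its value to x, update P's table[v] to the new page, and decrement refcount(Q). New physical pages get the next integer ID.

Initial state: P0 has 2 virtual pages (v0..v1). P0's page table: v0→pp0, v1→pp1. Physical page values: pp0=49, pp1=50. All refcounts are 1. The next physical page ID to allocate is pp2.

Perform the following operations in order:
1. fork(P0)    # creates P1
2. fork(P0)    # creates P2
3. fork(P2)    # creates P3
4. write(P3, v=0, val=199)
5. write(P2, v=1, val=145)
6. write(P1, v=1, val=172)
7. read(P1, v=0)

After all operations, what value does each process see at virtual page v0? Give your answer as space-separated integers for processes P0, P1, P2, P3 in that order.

Op 1: fork(P0) -> P1. 2 ppages; refcounts: pp0:2 pp1:2
Op 2: fork(P0) -> P2. 2 ppages; refcounts: pp0:3 pp1:3
Op 3: fork(P2) -> P3. 2 ppages; refcounts: pp0:4 pp1:4
Op 4: write(P3, v0, 199). refcount(pp0)=4>1 -> COPY to pp2. 3 ppages; refcounts: pp0:3 pp1:4 pp2:1
Op 5: write(P2, v1, 145). refcount(pp1)=4>1 -> COPY to pp3. 4 ppages; refcounts: pp0:3 pp1:3 pp2:1 pp3:1
Op 6: write(P1, v1, 172). refcount(pp1)=3>1 -> COPY to pp4. 5 ppages; refcounts: pp0:3 pp1:2 pp2:1 pp3:1 pp4:1
Op 7: read(P1, v0) -> 49. No state change.
P0: v0 -> pp0 = 49
P1: v0 -> pp0 = 49
P2: v0 -> pp0 = 49
P3: v0 -> pp2 = 199

Answer: 49 49 49 199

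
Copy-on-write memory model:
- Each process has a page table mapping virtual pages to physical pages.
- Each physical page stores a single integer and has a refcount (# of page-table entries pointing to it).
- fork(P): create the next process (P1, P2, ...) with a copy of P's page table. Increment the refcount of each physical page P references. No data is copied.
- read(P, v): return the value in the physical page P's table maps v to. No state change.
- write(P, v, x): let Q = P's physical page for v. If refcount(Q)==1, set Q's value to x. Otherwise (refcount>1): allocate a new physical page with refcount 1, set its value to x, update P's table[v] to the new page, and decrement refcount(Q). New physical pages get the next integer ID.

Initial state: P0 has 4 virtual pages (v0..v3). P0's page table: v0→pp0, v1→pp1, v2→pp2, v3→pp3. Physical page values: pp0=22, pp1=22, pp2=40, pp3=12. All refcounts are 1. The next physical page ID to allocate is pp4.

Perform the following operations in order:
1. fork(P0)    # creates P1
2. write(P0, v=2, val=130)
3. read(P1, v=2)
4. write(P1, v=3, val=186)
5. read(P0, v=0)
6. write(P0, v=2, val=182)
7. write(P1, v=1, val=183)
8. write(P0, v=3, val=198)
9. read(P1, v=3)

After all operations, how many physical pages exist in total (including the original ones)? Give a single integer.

Answer: 7

Derivation:
Op 1: fork(P0) -> P1. 4 ppages; refcounts: pp0:2 pp1:2 pp2:2 pp3:2
Op 2: write(P0, v2, 130). refcount(pp2)=2>1 -> COPY to pp4. 5 ppages; refcounts: pp0:2 pp1:2 pp2:1 pp3:2 pp4:1
Op 3: read(P1, v2) -> 40. No state change.
Op 4: write(P1, v3, 186). refcount(pp3)=2>1 -> COPY to pp5. 6 ppages; refcounts: pp0:2 pp1:2 pp2:1 pp3:1 pp4:1 pp5:1
Op 5: read(P0, v0) -> 22. No state change.
Op 6: write(P0, v2, 182). refcount(pp4)=1 -> write in place. 6 ppages; refcounts: pp0:2 pp1:2 pp2:1 pp3:1 pp4:1 pp5:1
Op 7: write(P1, v1, 183). refcount(pp1)=2>1 -> COPY to pp6. 7 ppages; refcounts: pp0:2 pp1:1 pp2:1 pp3:1 pp4:1 pp5:1 pp6:1
Op 8: write(P0, v3, 198). refcount(pp3)=1 -> write in place. 7 ppages; refcounts: pp0:2 pp1:1 pp2:1 pp3:1 pp4:1 pp5:1 pp6:1
Op 9: read(P1, v3) -> 186. No state change.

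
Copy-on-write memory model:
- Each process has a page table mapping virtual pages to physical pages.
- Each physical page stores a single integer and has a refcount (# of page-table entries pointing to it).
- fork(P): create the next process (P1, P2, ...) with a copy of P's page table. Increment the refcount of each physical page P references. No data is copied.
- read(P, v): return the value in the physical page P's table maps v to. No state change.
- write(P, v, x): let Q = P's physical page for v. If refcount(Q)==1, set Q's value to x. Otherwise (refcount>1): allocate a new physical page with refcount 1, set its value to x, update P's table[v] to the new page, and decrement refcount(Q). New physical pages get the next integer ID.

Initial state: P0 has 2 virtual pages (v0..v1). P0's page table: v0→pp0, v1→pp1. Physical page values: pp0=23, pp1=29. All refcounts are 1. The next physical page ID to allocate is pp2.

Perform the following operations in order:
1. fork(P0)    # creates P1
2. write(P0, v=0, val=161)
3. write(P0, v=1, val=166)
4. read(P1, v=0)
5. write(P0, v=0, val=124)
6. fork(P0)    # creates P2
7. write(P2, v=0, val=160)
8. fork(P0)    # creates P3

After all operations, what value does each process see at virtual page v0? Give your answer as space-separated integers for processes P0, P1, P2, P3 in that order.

Op 1: fork(P0) -> P1. 2 ppages; refcounts: pp0:2 pp1:2
Op 2: write(P0, v0, 161). refcount(pp0)=2>1 -> COPY to pp2. 3 ppages; refcounts: pp0:1 pp1:2 pp2:1
Op 3: write(P0, v1, 166). refcount(pp1)=2>1 -> COPY to pp3. 4 ppages; refcounts: pp0:1 pp1:1 pp2:1 pp3:1
Op 4: read(P1, v0) -> 23. No state change.
Op 5: write(P0, v0, 124). refcount(pp2)=1 -> write in place. 4 ppages; refcounts: pp0:1 pp1:1 pp2:1 pp3:1
Op 6: fork(P0) -> P2. 4 ppages; refcounts: pp0:1 pp1:1 pp2:2 pp3:2
Op 7: write(P2, v0, 160). refcount(pp2)=2>1 -> COPY to pp4. 5 ppages; refcounts: pp0:1 pp1:1 pp2:1 pp3:2 pp4:1
Op 8: fork(P0) -> P3. 5 ppages; refcounts: pp0:1 pp1:1 pp2:2 pp3:3 pp4:1
P0: v0 -> pp2 = 124
P1: v0 -> pp0 = 23
P2: v0 -> pp4 = 160
P3: v0 -> pp2 = 124

Answer: 124 23 160 124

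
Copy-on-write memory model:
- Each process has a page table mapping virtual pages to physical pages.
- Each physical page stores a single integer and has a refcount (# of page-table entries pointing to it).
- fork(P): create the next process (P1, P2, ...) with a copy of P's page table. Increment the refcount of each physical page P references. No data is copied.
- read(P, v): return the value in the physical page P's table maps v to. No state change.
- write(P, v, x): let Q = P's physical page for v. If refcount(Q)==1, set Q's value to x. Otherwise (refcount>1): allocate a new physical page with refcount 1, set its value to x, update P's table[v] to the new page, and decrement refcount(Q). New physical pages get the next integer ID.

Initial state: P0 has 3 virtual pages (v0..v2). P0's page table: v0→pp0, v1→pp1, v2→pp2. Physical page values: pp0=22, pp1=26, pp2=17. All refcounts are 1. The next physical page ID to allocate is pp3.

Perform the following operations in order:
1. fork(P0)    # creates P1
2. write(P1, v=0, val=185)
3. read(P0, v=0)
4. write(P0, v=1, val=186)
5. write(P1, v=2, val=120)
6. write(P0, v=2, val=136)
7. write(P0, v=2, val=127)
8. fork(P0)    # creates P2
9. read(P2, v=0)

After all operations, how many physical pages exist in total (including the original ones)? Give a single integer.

Answer: 6

Derivation:
Op 1: fork(P0) -> P1. 3 ppages; refcounts: pp0:2 pp1:2 pp2:2
Op 2: write(P1, v0, 185). refcount(pp0)=2>1 -> COPY to pp3. 4 ppages; refcounts: pp0:1 pp1:2 pp2:2 pp3:1
Op 3: read(P0, v0) -> 22. No state change.
Op 4: write(P0, v1, 186). refcount(pp1)=2>1 -> COPY to pp4. 5 ppages; refcounts: pp0:1 pp1:1 pp2:2 pp3:1 pp4:1
Op 5: write(P1, v2, 120). refcount(pp2)=2>1 -> COPY to pp5. 6 ppages; refcounts: pp0:1 pp1:1 pp2:1 pp3:1 pp4:1 pp5:1
Op 6: write(P0, v2, 136). refcount(pp2)=1 -> write in place. 6 ppages; refcounts: pp0:1 pp1:1 pp2:1 pp3:1 pp4:1 pp5:1
Op 7: write(P0, v2, 127). refcount(pp2)=1 -> write in place. 6 ppages; refcounts: pp0:1 pp1:1 pp2:1 pp3:1 pp4:1 pp5:1
Op 8: fork(P0) -> P2. 6 ppages; refcounts: pp0:2 pp1:1 pp2:2 pp3:1 pp4:2 pp5:1
Op 9: read(P2, v0) -> 22. No state change.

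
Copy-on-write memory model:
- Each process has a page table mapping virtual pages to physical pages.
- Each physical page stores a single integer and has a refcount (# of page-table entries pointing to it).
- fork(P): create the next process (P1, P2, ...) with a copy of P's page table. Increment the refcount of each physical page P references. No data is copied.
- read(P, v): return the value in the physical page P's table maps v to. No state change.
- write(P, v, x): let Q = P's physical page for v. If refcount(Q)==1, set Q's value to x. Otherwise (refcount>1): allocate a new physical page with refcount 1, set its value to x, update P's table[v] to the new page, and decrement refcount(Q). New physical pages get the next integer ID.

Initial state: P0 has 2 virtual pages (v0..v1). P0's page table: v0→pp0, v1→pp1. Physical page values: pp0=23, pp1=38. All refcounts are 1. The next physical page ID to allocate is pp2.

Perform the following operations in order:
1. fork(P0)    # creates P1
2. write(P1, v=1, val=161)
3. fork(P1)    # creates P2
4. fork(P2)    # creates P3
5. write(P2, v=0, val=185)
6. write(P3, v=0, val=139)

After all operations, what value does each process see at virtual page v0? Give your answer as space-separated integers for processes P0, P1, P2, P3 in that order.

Op 1: fork(P0) -> P1. 2 ppages; refcounts: pp0:2 pp1:2
Op 2: write(P1, v1, 161). refcount(pp1)=2>1 -> COPY to pp2. 3 ppages; refcounts: pp0:2 pp1:1 pp2:1
Op 3: fork(P1) -> P2. 3 ppages; refcounts: pp0:3 pp1:1 pp2:2
Op 4: fork(P2) -> P3. 3 ppages; refcounts: pp0:4 pp1:1 pp2:3
Op 5: write(P2, v0, 185). refcount(pp0)=4>1 -> COPY to pp3. 4 ppages; refcounts: pp0:3 pp1:1 pp2:3 pp3:1
Op 6: write(P3, v0, 139). refcount(pp0)=3>1 -> COPY to pp4. 5 ppages; refcounts: pp0:2 pp1:1 pp2:3 pp3:1 pp4:1
P0: v0 -> pp0 = 23
P1: v0 -> pp0 = 23
P2: v0 -> pp3 = 185
P3: v0 -> pp4 = 139

Answer: 23 23 185 139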